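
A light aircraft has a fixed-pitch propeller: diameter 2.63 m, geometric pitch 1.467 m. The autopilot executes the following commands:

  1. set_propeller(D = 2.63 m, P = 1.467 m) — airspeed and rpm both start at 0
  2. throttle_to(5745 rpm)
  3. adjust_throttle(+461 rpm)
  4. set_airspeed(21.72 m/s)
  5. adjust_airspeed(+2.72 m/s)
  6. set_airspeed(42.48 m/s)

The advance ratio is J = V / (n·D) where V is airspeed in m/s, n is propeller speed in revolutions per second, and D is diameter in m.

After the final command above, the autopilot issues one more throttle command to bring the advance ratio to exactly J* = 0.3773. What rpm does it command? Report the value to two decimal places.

set_propeller: D = 2.63 m, P = 1.467 m (p = P/D = 0.557795); state ← (V=0, rpm=0)
throttle_to(5745): rpm ← 5745
adjust_throttle(+461): rpm ← 5745 +461 = 6206
set_airspeed(21.72): V ← 21.72 m/s
adjust_airspeed(+2.72): V ← 21.72 +2.72 = 24.44 m/s
set_airspeed(42.48): V ← 42.48 m/s
final state: V = 42.48 m/s, rpm = 6206 → n = rpm/60 = 103.433333 rev/s
target J* = 0.3773; solve J* = V/(n·D) for n: n = V/(J*·D) = 42.48/(0.3773 × 2.63) = 42.809677 rev/s
rpm = 60·n = 2568.580640

rpm = 2568.58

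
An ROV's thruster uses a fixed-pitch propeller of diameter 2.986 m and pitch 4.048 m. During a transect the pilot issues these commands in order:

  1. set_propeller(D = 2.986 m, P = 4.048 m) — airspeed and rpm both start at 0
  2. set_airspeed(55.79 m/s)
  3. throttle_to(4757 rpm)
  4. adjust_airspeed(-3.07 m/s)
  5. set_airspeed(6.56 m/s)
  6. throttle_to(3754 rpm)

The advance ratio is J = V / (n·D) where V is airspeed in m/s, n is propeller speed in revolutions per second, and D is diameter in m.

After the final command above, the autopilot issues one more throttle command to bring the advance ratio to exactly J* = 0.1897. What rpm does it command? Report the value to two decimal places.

set_propeller: D = 2.986 m, P = 4.048 m (p = P/D = 1.355660); state ← (V=0, rpm=0)
set_airspeed(55.79): V ← 55.79 m/s
throttle_to(4757): rpm ← 4757
adjust_airspeed(-3.07): V ← 55.79 -3.07 = 52.72 m/s
set_airspeed(6.56): V ← 6.56 m/s
throttle_to(3754): rpm ← 3754
final state: V = 6.56 m/s, rpm = 3754 → n = rpm/60 = 62.566667 rev/s
target J* = 0.1897; solve J* = V/(n·D) for n: n = V/(J*·D) = 6.56/(0.1897 × 2.986) = 11.581017 rev/s
rpm = 60·n = 694.861030

rpm = 694.86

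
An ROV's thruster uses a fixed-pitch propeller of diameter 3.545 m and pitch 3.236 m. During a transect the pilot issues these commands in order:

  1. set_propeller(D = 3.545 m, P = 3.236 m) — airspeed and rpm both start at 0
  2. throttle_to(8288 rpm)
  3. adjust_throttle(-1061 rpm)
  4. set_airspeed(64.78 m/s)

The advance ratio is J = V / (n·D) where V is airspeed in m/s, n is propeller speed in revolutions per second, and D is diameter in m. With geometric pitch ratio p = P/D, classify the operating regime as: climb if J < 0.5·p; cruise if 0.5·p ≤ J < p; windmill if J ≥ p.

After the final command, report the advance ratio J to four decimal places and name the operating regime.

set_propeller: D = 3.545 m, P = 3.236 m (p = P/D = 0.912835); state ← (V=0, rpm=0)
throttle_to(8288): rpm ← 8288
adjust_throttle(-1061): rpm ← 8288 -1061 = 7227
set_airspeed(64.78): V ← 64.78 m/s
final state: V = 64.78 m/s, rpm = 7227 → n = rpm/60 = 120.450000 rev/s
J = V / (n·D) = 64.78 / (120.450000 × 3.545) = 0.151711
regime bands: climb J<0.4564 | cruise [0.4564, 0.9128) | windmill J≥0.9128
J = 0.1517 → climb

J = 0.1517, regime = climb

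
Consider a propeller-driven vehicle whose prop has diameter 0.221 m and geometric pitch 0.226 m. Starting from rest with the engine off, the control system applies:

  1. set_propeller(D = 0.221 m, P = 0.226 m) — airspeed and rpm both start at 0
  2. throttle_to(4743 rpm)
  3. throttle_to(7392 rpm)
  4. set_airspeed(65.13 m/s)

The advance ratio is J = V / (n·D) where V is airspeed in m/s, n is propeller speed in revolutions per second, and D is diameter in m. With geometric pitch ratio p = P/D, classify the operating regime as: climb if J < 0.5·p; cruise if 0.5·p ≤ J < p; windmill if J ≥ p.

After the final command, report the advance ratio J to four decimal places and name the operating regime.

set_propeller: D = 0.221 m, P = 0.226 m (p = P/D = 1.022624); state ← (V=0, rpm=0)
throttle_to(4743): rpm ← 4743
throttle_to(7392): rpm ← 7392
set_airspeed(65.13): V ← 65.13 m/s
final state: V = 65.13 m/s, rpm = 7392 → n = rpm/60 = 123.200000 rev/s
J = V / (n·D) = 65.13 / (123.200000 × 0.221) = 2.392093
regime bands: climb J<0.5113 | cruise [0.5113, 1.0226) | windmill J≥1.0226
J = 2.3921 → windmill

J = 2.3921, regime = windmill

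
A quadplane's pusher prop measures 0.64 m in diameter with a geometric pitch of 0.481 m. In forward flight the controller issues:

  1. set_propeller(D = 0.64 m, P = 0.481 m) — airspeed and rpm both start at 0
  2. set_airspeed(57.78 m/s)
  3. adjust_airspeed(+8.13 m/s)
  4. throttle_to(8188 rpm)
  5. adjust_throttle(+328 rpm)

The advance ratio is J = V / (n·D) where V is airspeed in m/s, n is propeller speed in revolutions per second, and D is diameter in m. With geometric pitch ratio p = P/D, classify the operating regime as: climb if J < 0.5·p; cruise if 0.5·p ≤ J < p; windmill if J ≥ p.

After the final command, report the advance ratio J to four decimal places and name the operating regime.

J = 0.7256, regime = cruise

set_propeller: D = 0.64 m, P = 0.481 m (p = P/D = 0.751562); state ← (V=0, rpm=0)
set_airspeed(57.78): V ← 57.78 m/s
adjust_airspeed(+8.13): V ← 57.78 +8.13 = 65.91 m/s
throttle_to(8188): rpm ← 8188
adjust_throttle(+328): rpm ← 8188 +328 = 8516
final state: V = 65.91 m/s, rpm = 8516 → n = rpm/60 = 141.933333 rev/s
J = V / (n·D) = 65.91 / (141.933333 × 0.64) = 0.725583
regime bands: climb J<0.3758 | cruise [0.3758, 0.7516) | windmill J≥0.7516
J = 0.7256 → cruise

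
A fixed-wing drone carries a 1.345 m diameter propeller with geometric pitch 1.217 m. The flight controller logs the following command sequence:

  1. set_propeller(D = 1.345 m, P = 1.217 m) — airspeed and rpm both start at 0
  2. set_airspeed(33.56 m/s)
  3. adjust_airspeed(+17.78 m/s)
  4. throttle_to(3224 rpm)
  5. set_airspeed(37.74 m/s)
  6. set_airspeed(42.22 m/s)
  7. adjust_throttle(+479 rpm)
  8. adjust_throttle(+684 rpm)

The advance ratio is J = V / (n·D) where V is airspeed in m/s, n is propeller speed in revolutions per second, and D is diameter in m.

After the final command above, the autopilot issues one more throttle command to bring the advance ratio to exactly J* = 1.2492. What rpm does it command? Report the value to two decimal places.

set_propeller: D = 1.345 m, P = 1.217 m (p = P/D = 0.904833); state ← (V=0, rpm=0)
set_airspeed(33.56): V ← 33.56 m/s
adjust_airspeed(+17.78): V ← 33.56 +17.78 = 51.34 m/s
throttle_to(3224): rpm ← 3224
set_airspeed(37.74): V ← 37.74 m/s
set_airspeed(42.22): V ← 42.22 m/s
adjust_throttle(+479): rpm ← 3224 +479 = 3703
adjust_throttle(+684): rpm ← 3703 +684 = 4387
final state: V = 42.22 m/s, rpm = 4387 → n = rpm/60 = 73.116667 rev/s
target J* = 1.2492; solve J* = V/(n·D) for n: n = V/(J*·D) = 42.22/(1.2492 × 1.345) = 25.128350 rev/s
rpm = 60·n = 1507.700988

rpm = 1507.70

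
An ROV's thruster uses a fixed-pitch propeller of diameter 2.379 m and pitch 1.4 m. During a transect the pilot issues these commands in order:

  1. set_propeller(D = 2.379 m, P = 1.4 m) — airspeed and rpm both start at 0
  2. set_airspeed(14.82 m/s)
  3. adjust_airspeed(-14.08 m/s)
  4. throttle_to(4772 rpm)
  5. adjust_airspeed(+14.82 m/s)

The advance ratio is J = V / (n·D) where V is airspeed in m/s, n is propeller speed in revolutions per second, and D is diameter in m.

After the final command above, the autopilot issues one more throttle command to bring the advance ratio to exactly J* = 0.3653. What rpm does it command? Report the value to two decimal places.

set_propeller: D = 2.379 m, P = 1.4 m (p = P/D = 0.588483); state ← (V=0, rpm=0)
set_airspeed(14.82): V ← 14.82 m/s
adjust_airspeed(-14.08): V ← 14.82 -14.08 = 0.74 m/s
throttle_to(4772): rpm ← 4772
adjust_airspeed(+14.82): V ← 0.74 +14.82 = 15.56 m/s
final state: V = 15.56 m/s, rpm = 4772 → n = rpm/60 = 79.533333 rev/s
target J* = 0.3653; solve J* = V/(n·D) for n: n = V/(J*·D) = 15.56/(0.3653 × 2.379) = 17.904635 rev/s
rpm = 60·n = 1074.278116

rpm = 1074.28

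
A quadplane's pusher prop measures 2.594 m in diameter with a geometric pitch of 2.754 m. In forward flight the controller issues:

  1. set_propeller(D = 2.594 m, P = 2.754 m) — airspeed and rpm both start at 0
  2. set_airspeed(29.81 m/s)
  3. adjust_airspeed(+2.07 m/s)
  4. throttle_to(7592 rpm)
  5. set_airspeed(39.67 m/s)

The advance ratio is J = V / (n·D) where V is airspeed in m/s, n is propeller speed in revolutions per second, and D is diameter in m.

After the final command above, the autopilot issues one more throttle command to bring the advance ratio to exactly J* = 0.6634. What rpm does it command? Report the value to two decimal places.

set_propeller: D = 2.594 m, P = 2.754 m (p = P/D = 1.061681); state ← (V=0, rpm=0)
set_airspeed(29.81): V ← 29.81 m/s
adjust_airspeed(+2.07): V ← 29.81 +2.07 = 31.88 m/s
throttle_to(7592): rpm ← 7592
set_airspeed(39.67): V ← 39.67 m/s
final state: V = 39.67 m/s, rpm = 7592 → n = rpm/60 = 126.533333 rev/s
target J* = 0.6634; solve J* = V/(n·D) for n: n = V/(J*·D) = 39.67/(0.6634 × 2.594) = 23.052433 rev/s
rpm = 60·n = 1383.145958

rpm = 1383.15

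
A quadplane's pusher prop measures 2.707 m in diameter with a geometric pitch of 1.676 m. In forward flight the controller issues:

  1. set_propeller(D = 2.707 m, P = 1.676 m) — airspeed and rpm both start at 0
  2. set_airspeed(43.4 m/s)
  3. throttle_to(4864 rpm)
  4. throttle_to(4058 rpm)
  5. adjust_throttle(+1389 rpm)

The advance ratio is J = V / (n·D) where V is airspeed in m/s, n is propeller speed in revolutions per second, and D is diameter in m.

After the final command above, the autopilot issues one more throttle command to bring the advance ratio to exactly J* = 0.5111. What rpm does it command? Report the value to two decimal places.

rpm = 1882.12

set_propeller: D = 2.707 m, P = 1.676 m (p = P/D = 0.619136); state ← (V=0, rpm=0)
set_airspeed(43.4): V ← 43.4 m/s
throttle_to(4864): rpm ← 4864
throttle_to(4058): rpm ← 4058
adjust_throttle(+1389): rpm ← 4058 +1389 = 5447
final state: V = 43.4 m/s, rpm = 5447 → n = rpm/60 = 90.783333 rev/s
target J* = 0.5111; solve J* = V/(n·D) for n: n = V/(J*·D) = 43.4/(0.5111 × 2.707) = 31.368633 rev/s
rpm = 60·n = 1882.117978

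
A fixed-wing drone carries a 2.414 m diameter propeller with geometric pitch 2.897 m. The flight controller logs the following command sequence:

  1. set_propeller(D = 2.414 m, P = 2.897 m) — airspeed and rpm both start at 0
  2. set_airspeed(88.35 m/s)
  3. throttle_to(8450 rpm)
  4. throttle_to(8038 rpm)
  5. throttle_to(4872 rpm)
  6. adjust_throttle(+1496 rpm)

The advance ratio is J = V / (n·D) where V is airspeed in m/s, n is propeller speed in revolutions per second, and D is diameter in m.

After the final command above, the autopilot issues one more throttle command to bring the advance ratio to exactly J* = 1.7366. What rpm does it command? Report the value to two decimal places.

set_propeller: D = 2.414 m, P = 2.897 m (p = P/D = 1.200083); state ← (V=0, rpm=0)
set_airspeed(88.35): V ← 88.35 m/s
throttle_to(8450): rpm ← 8450
throttle_to(8038): rpm ← 8038
throttle_to(4872): rpm ← 4872
adjust_throttle(+1496): rpm ← 4872 +1496 = 6368
final state: V = 88.35 m/s, rpm = 6368 → n = rpm/60 = 106.133333 rev/s
target J* = 1.7366; solve J* = V/(n·D) for n: n = V/(J*·D) = 88.35/(1.7366 × 2.414) = 21.075093 rev/s
rpm = 60·n = 1264.505556

rpm = 1264.51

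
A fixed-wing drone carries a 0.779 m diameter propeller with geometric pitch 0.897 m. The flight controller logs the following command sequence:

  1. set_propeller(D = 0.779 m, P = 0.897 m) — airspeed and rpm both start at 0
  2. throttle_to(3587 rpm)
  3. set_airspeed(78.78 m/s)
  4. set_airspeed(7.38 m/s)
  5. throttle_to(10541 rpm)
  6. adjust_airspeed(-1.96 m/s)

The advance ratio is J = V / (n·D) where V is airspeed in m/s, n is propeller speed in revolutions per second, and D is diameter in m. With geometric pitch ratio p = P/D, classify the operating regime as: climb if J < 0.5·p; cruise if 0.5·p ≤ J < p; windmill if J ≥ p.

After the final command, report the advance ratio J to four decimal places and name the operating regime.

J = 0.0396, regime = climb

set_propeller: D = 0.779 m, P = 0.897 m (p = P/D = 1.151476); state ← (V=0, rpm=0)
throttle_to(3587): rpm ← 3587
set_airspeed(78.78): V ← 78.78 m/s
set_airspeed(7.38): V ← 7.38 m/s
throttle_to(10541): rpm ← 10541
adjust_airspeed(-1.96): V ← 7.38 -1.96 = 5.42 m/s
final state: V = 5.42 m/s, rpm = 10541 → n = rpm/60 = 175.683333 rev/s
J = V / (n·D) = 5.42 / (175.683333 × 0.779) = 0.039603
regime bands: climb J<0.5757 | cruise [0.5757, 1.1515) | windmill J≥1.1515
J = 0.0396 → climb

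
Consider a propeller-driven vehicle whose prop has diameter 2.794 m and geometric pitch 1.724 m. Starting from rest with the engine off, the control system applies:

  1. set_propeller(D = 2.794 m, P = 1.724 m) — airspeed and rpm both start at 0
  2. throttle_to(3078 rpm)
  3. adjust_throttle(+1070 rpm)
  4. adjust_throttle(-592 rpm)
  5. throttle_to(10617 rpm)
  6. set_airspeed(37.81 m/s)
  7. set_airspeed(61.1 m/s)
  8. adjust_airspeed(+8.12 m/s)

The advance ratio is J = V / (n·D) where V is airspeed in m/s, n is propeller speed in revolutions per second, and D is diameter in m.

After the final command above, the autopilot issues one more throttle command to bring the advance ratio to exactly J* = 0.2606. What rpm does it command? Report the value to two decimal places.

set_propeller: D = 2.794 m, P = 1.724 m (p = P/D = 0.617037); state ← (V=0, rpm=0)
throttle_to(3078): rpm ← 3078
adjust_throttle(+1070): rpm ← 3078 +1070 = 4148
adjust_throttle(-592): rpm ← 4148 -592 = 3556
throttle_to(10617): rpm ← 10617
set_airspeed(37.81): V ← 37.81 m/s
set_airspeed(61.1): V ← 61.1 m/s
adjust_airspeed(+8.12): V ← 61.1 +8.12 = 69.22 m/s
final state: V = 69.22 m/s, rpm = 10617 → n = rpm/60 = 176.950000 rev/s
target J* = 0.2606; solve J* = V/(n·D) for n: n = V/(J*·D) = 69.22/(0.2606 × 2.794) = 95.067217 rev/s
rpm = 60·n = 5704.033036

rpm = 5704.03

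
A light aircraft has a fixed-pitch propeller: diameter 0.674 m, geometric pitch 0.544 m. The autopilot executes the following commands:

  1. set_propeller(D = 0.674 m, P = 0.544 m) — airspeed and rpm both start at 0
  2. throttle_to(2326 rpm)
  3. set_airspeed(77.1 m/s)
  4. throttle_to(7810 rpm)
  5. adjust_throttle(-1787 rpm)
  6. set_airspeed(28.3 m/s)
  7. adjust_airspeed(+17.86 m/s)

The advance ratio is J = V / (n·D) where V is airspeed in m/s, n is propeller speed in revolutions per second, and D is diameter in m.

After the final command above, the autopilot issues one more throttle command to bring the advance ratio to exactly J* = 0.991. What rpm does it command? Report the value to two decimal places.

set_propeller: D = 0.674 m, P = 0.544 m (p = P/D = 0.807122); state ← (V=0, rpm=0)
throttle_to(2326): rpm ← 2326
set_airspeed(77.1): V ← 77.1 m/s
throttle_to(7810): rpm ← 7810
adjust_throttle(-1787): rpm ← 7810 -1787 = 6023
set_airspeed(28.3): V ← 28.3 m/s
adjust_airspeed(+17.86): V ← 28.3 +17.86 = 46.16 m/s
final state: V = 46.16 m/s, rpm = 6023 → n = rpm/60 = 100.383333 rev/s
target J* = 0.991; solve J* = V/(n·D) for n: n = V/(J*·D) = 46.16/(0.991 × 0.674) = 69.108625 rev/s
rpm = 60·n = 4146.517470

rpm = 4146.52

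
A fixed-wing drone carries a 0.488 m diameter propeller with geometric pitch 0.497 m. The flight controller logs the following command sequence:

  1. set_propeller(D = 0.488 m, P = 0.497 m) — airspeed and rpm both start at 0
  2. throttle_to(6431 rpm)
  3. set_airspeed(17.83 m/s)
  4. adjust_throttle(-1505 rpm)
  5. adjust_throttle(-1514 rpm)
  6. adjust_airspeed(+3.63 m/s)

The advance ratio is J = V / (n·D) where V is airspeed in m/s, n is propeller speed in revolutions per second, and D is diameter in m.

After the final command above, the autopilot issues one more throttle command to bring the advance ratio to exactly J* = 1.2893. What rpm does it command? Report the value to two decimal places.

set_propeller: D = 0.488 m, P = 0.497 m (p = P/D = 1.018443); state ← (V=0, rpm=0)
throttle_to(6431): rpm ← 6431
set_airspeed(17.83): V ← 17.83 m/s
adjust_throttle(-1505): rpm ← 6431 -1505 = 4926
adjust_throttle(-1514): rpm ← 4926 -1514 = 3412
adjust_airspeed(+3.63): V ← 17.83 +3.63 = 21.46 m/s
final state: V = 21.46 m/s, rpm = 3412 → n = rpm/60 = 56.866667 rev/s
target J* = 1.2893; solve J* = V/(n·D) for n: n = V/(J*·D) = 21.46/(1.2893 × 0.488) = 34.107973 rev/s
rpm = 60·n = 2046.478392

rpm = 2046.48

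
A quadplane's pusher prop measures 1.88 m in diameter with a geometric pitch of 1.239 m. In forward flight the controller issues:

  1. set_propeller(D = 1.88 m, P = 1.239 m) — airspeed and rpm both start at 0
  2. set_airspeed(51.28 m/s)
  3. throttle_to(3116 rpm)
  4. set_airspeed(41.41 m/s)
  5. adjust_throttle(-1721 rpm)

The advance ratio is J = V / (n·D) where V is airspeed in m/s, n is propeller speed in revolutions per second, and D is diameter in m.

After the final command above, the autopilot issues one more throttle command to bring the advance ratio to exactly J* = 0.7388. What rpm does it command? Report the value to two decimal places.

rpm = 1788.84

set_propeller: D = 1.88 m, P = 1.239 m (p = P/D = 0.659043); state ← (V=0, rpm=0)
set_airspeed(51.28): V ← 51.28 m/s
throttle_to(3116): rpm ← 3116
set_airspeed(41.41): V ← 41.41 m/s
adjust_throttle(-1721): rpm ← 3116 -1721 = 1395
final state: V = 41.41 m/s, rpm = 1395 → n = rpm/60 = 23.250000 rev/s
target J* = 0.7388; solve J* = V/(n·D) for n: n = V/(J*·D) = 41.41/(0.7388 × 1.88) = 29.814017 rev/s
rpm = 60·n = 1788.841019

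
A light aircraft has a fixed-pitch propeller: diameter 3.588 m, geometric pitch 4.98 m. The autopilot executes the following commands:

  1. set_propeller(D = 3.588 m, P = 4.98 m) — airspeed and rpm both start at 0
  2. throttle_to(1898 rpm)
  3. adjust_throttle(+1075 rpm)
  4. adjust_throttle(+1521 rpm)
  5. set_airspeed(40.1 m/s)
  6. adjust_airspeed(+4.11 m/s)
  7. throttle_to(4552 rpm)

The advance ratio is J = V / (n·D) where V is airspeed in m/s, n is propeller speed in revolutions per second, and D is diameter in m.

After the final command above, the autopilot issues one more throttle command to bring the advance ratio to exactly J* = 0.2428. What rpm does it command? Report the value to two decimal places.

set_propeller: D = 3.588 m, P = 4.98 m (p = P/D = 1.387960); state ← (V=0, rpm=0)
throttle_to(1898): rpm ← 1898
adjust_throttle(+1075): rpm ← 1898 +1075 = 2973
adjust_throttle(+1521): rpm ← 2973 +1521 = 4494
set_airspeed(40.1): V ← 40.1 m/s
adjust_airspeed(+4.11): V ← 40.1 +4.11 = 44.21 m/s
throttle_to(4552): rpm ← 4552
final state: V = 44.21 m/s, rpm = 4552 → n = rpm/60 = 75.866667 rev/s
target J* = 0.2428; solve J* = V/(n·D) for n: n = V/(J*·D) = 44.21/(0.2428 × 3.588) = 50.748055 rev/s
rpm = 60·n = 3044.883274

rpm = 3044.88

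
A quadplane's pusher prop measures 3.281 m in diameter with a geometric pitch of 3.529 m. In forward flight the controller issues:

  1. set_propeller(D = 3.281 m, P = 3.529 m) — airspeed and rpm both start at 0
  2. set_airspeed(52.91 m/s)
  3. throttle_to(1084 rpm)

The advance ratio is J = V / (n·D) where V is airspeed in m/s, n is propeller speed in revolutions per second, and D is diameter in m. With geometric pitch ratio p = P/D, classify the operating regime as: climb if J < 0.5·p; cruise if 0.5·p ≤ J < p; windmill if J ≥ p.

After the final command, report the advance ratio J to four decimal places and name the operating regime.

set_propeller: D = 3.281 m, P = 3.529 m (p = P/D = 1.075587); state ← (V=0, rpm=0)
set_airspeed(52.91): V ← 52.91 m/s
throttle_to(1084): rpm ← 1084
final state: V = 52.91 m/s, rpm = 1084 → n = rpm/60 = 18.066667 rev/s
J = V / (n·D) = 52.91 / (18.066667 × 3.281) = 0.892593
regime bands: climb J<0.5378 | cruise [0.5378, 1.0756) | windmill J≥1.0756
J = 0.8926 → cruise

J = 0.8926, regime = cruise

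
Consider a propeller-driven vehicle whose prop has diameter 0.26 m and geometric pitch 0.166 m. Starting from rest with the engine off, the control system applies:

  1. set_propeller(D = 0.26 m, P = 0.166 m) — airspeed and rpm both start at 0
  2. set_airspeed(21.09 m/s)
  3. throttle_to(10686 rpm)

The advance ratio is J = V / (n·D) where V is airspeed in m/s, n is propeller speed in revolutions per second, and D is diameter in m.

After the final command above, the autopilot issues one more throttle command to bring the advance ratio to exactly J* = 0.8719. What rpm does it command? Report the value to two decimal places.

rpm = 5581.97

set_propeller: D = 0.26 m, P = 0.166 m (p = P/D = 0.638462); state ← (V=0, rpm=0)
set_airspeed(21.09): V ← 21.09 m/s
throttle_to(10686): rpm ← 10686
final state: V = 21.09 m/s, rpm = 10686 → n = rpm/60 = 178.100000 rev/s
target J* = 0.8719; solve J* = V/(n·D) for n: n = V/(J*·D) = 21.09/(0.8719 × 0.26) = 93.032899 rev/s
rpm = 60·n = 5581.973938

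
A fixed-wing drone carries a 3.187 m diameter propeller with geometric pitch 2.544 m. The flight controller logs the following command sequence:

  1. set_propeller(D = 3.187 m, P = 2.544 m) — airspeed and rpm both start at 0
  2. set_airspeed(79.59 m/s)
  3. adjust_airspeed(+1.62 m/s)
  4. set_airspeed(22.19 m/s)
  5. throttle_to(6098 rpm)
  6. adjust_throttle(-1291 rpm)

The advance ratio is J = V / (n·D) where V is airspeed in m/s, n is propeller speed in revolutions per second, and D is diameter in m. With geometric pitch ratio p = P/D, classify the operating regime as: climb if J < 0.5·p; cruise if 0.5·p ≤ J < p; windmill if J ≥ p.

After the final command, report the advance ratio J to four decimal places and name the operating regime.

J = 0.0869, regime = climb

set_propeller: D = 3.187 m, P = 2.544 m (p = P/D = 0.798243); state ← (V=0, rpm=0)
set_airspeed(79.59): V ← 79.59 m/s
adjust_airspeed(+1.62): V ← 79.59 +1.62 = 81.21 m/s
set_airspeed(22.19): V ← 22.19 m/s
throttle_to(6098): rpm ← 6098
adjust_throttle(-1291): rpm ← 6098 -1291 = 4807
final state: V = 22.19 m/s, rpm = 4807 → n = rpm/60 = 80.116667 rev/s
J = V / (n·D) = 22.19 / (80.116667 × 3.187) = 0.086907
regime bands: climb J<0.3991 | cruise [0.3991, 0.7982) | windmill J≥0.7982
J = 0.0869 → climb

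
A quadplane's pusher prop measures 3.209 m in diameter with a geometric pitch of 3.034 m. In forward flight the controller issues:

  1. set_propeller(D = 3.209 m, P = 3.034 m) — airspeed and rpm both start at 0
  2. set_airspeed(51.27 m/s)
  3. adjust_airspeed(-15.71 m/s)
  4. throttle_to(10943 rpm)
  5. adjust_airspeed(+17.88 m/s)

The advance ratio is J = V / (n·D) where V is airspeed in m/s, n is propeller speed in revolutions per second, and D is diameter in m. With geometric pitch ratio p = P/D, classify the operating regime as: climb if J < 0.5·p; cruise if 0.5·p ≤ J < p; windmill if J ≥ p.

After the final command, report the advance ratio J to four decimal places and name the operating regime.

J = 0.0913, regime = climb

set_propeller: D = 3.209 m, P = 3.034 m (p = P/D = 0.945466); state ← (V=0, rpm=0)
set_airspeed(51.27): V ← 51.27 m/s
adjust_airspeed(-15.71): V ← 51.27 -15.71 = 35.56 m/s
throttle_to(10943): rpm ← 10943
adjust_airspeed(+17.88): V ← 35.56 +17.88 = 53.44 m/s
final state: V = 53.44 m/s, rpm = 10943 → n = rpm/60 = 182.383333 rev/s
J = V / (n·D) = 53.44 / (182.383333 × 3.209) = 0.091309
regime bands: climb J<0.4727 | cruise [0.4727, 0.9455) | windmill J≥0.9455
J = 0.0913 → climb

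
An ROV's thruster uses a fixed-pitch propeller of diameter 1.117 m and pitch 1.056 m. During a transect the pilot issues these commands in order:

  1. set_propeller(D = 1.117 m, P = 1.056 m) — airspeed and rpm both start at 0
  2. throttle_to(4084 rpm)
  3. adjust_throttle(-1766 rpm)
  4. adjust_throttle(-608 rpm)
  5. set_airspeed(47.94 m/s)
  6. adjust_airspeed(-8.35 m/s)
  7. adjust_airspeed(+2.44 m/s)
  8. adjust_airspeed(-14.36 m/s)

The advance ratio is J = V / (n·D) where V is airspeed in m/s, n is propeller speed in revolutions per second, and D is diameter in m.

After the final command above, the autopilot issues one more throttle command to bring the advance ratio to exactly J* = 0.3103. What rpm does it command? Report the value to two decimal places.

set_propeller: D = 1.117 m, P = 1.056 m (p = P/D = 0.945389); state ← (V=0, rpm=0)
throttle_to(4084): rpm ← 4084
adjust_throttle(-1766): rpm ← 4084 -1766 = 2318
adjust_throttle(-608): rpm ← 2318 -608 = 1710
set_airspeed(47.94): V ← 47.94 m/s
adjust_airspeed(-8.35): V ← 47.94 -8.35 = 39.59 m/s
adjust_airspeed(+2.44): V ← 39.59 +2.44 = 42.03 m/s
adjust_airspeed(-14.36): V ← 42.03 -14.36 = 27.67 m/s
final state: V = 27.67 m/s, rpm = 1710 → n = rpm/60 = 28.500000 rev/s
target J* = 0.3103; solve J* = V/(n·D) for n: n = V/(J*·D) = 27.67/(0.3103 × 1.117) = 79.831485 rev/s
rpm = 60·n = 4789.889127

rpm = 4789.89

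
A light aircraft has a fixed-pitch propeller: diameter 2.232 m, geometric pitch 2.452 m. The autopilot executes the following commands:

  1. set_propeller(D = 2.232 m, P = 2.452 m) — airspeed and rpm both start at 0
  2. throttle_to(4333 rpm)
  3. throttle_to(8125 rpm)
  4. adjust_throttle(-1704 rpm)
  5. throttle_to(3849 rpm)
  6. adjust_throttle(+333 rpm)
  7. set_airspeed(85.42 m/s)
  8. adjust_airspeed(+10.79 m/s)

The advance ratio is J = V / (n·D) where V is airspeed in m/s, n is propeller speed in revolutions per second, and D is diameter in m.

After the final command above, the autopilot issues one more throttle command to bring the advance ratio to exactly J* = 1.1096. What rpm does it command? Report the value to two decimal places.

set_propeller: D = 2.232 m, P = 2.452 m (p = P/D = 1.098566); state ← (V=0, rpm=0)
throttle_to(4333): rpm ← 4333
throttle_to(8125): rpm ← 8125
adjust_throttle(-1704): rpm ← 8125 -1704 = 6421
throttle_to(3849): rpm ← 3849
adjust_throttle(+333): rpm ← 3849 +333 = 4182
set_airspeed(85.42): V ← 85.42 m/s
adjust_airspeed(+10.79): V ← 85.42 +10.79 = 96.21 m/s
final state: V = 96.21 m/s, rpm = 4182 → n = rpm/60 = 69.700000 rev/s
target J* = 1.1096; solve J* = V/(n·D) for n: n = V/(J*·D) = 96.21/(1.1096 × 2.232) = 38.847187 rev/s
rpm = 60·n = 2330.831221

rpm = 2330.83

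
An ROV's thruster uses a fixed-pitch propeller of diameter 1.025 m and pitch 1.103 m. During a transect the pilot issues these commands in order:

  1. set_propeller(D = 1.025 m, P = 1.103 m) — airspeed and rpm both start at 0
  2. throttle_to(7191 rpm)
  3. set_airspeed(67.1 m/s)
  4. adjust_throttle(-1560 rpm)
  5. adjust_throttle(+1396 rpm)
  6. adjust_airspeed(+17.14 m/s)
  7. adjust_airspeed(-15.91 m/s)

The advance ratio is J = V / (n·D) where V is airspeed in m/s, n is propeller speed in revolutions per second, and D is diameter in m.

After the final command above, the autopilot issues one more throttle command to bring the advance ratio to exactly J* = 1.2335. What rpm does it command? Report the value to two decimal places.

set_propeller: D = 1.025 m, P = 1.103 m (p = P/D = 1.076098); state ← (V=0, rpm=0)
throttle_to(7191): rpm ← 7191
set_airspeed(67.1): V ← 67.1 m/s
adjust_throttle(-1560): rpm ← 7191 -1560 = 5631
adjust_throttle(+1396): rpm ← 5631 +1396 = 7027
adjust_airspeed(+17.14): V ← 67.1 +17.14 = 84.24 m/s
adjust_airspeed(-15.91): V ← 84.24 -15.91 = 68.33 m/s
final state: V = 68.33 m/s, rpm = 7027 → n = rpm/60 = 117.116667 rev/s
target J* = 1.2335; solve J* = V/(n·D) for n: n = V/(J*·D) = 68.33/(1.2335 × 1.025) = 54.044114 rev/s
rpm = 60·n = 3242.646841

rpm = 3242.65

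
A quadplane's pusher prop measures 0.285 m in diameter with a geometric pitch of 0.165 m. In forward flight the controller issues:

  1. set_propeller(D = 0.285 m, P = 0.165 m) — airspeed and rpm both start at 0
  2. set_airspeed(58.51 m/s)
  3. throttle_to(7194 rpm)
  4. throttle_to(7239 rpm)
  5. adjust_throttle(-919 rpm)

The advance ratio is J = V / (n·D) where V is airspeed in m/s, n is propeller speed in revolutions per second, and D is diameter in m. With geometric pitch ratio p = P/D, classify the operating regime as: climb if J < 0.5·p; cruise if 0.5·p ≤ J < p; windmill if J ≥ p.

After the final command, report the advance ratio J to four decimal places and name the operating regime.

set_propeller: D = 0.285 m, P = 0.165 m (p = P/D = 0.578947); state ← (V=0, rpm=0)
set_airspeed(58.51): V ← 58.51 m/s
throttle_to(7194): rpm ← 7194
throttle_to(7239): rpm ← 7239
adjust_throttle(-919): rpm ← 7239 -919 = 6320
final state: V = 58.51 m/s, rpm = 6320 → n = rpm/60 = 105.333333 rev/s
J = V / (n·D) = 58.51 / (105.333333 × 0.285) = 1.949034
regime bands: climb J<0.2895 | cruise [0.2895, 0.5789) | windmill J≥0.5789
J = 1.9490 → windmill

J = 1.9490, regime = windmill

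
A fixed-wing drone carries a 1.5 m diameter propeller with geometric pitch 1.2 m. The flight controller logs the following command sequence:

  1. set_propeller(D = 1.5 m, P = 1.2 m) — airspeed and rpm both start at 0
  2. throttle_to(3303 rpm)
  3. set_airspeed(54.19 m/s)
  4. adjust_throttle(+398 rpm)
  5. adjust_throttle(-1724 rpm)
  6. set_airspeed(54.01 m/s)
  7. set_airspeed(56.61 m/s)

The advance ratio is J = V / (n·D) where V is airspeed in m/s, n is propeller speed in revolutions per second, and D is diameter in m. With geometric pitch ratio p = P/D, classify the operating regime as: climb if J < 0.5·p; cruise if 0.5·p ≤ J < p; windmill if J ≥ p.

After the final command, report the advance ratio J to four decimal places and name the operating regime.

set_propeller: D = 1.5 m, P = 1.2 m (p = P/D = 0.800000); state ← (V=0, rpm=0)
throttle_to(3303): rpm ← 3303
set_airspeed(54.19): V ← 54.19 m/s
adjust_throttle(+398): rpm ← 3303 +398 = 3701
adjust_throttle(-1724): rpm ← 3701 -1724 = 1977
set_airspeed(54.01): V ← 54.01 m/s
set_airspeed(56.61): V ← 56.61 m/s
final state: V = 56.61 m/s, rpm = 1977 → n = rpm/60 = 32.950000 rev/s
J = V / (n·D) = 56.61 / (32.950000 × 1.5) = 1.145372
regime bands: climb J<0.4000 | cruise [0.4000, 0.8000) | windmill J≥0.8000
J = 1.1454 → windmill

J = 1.1454, regime = windmill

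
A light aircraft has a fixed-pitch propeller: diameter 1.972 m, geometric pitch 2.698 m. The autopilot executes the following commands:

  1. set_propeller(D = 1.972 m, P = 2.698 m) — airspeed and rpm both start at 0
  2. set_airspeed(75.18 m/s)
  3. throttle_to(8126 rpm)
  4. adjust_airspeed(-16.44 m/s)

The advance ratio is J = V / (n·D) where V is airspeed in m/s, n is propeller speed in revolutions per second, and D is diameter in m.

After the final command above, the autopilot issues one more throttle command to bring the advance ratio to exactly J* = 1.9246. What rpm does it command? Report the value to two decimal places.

rpm = 928.62

set_propeller: D = 1.972 m, P = 2.698 m (p = P/D = 1.368154); state ← (V=0, rpm=0)
set_airspeed(75.18): V ← 75.18 m/s
throttle_to(8126): rpm ← 8126
adjust_airspeed(-16.44): V ← 75.18 -16.44 = 58.74 m/s
final state: V = 58.74 m/s, rpm = 8126 → n = rpm/60 = 135.433333 rev/s
target J* = 1.9246; solve J* = V/(n·D) for n: n = V/(J*·D) = 58.74/(1.9246 × 1.972) = 15.476992 rev/s
rpm = 60·n = 928.619503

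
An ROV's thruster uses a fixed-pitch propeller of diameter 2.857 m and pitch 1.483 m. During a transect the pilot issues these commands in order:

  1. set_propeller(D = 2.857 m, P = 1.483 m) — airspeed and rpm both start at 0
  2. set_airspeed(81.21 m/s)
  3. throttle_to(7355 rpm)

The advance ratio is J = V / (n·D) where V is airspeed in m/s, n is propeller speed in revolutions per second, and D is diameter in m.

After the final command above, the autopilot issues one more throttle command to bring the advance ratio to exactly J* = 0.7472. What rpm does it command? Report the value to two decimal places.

set_propeller: D = 2.857 m, P = 1.483 m (p = P/D = 0.519076); state ← (V=0, rpm=0)
set_airspeed(81.21): V ← 81.21 m/s
throttle_to(7355): rpm ← 7355
final state: V = 81.21 m/s, rpm = 7355 → n = rpm/60 = 122.583333 rev/s
target J* = 0.7472; solve J* = V/(n·D) for n: n = V/(J*·D) = 81.21/(0.7472 × 2.857) = 38.041918 rev/s
rpm = 60·n = 2282.515089

rpm = 2282.52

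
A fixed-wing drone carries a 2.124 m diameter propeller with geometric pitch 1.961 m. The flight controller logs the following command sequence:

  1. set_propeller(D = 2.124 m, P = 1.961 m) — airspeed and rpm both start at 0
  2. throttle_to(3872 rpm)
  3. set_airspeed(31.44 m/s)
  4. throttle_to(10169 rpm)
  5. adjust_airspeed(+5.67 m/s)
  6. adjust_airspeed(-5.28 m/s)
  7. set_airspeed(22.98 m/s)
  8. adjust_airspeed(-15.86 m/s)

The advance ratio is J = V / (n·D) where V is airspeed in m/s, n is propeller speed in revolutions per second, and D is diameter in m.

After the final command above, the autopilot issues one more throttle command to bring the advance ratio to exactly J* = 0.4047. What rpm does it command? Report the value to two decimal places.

rpm = 496.99

set_propeller: D = 2.124 m, P = 1.961 m (p = P/D = 0.923258); state ← (V=0, rpm=0)
throttle_to(3872): rpm ← 3872
set_airspeed(31.44): V ← 31.44 m/s
throttle_to(10169): rpm ← 10169
adjust_airspeed(+5.67): V ← 31.44 +5.67 = 37.11 m/s
adjust_airspeed(-5.28): V ← 37.11 -5.28 = 31.83 m/s
set_airspeed(22.98): V ← 22.98 m/s
adjust_airspeed(-15.86): V ← 22.98 -15.86 = 7.12 m/s
final state: V = 7.12 m/s, rpm = 10169 → n = rpm/60 = 169.483333 rev/s
target J* = 0.4047; solve J* = V/(n·D) for n: n = V/(J*·D) = 7.12/(0.4047 × 2.124) = 8.283088 rev/s
rpm = 60·n = 496.985282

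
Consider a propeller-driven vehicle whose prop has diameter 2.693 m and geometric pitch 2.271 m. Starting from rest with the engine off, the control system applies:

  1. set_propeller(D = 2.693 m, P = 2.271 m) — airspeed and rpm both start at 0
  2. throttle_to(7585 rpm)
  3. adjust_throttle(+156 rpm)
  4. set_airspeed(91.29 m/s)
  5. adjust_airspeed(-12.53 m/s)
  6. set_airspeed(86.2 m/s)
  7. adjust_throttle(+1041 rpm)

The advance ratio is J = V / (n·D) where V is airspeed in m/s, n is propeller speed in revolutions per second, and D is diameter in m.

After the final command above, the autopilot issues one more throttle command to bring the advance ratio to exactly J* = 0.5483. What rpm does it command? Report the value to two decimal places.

set_propeller: D = 2.693 m, P = 2.271 m (p = P/D = 0.843297); state ← (V=0, rpm=0)
throttle_to(7585): rpm ← 7585
adjust_throttle(+156): rpm ← 7585 +156 = 7741
set_airspeed(91.29): V ← 91.29 m/s
adjust_airspeed(-12.53): V ← 91.29 -12.53 = 78.76 m/s
set_airspeed(86.2): V ← 86.2 m/s
adjust_throttle(+1041): rpm ← 7741 +1041 = 8782
final state: V = 86.2 m/s, rpm = 8782 → n = rpm/60 = 146.366667 rev/s
target J* = 0.5483; solve J* = V/(n·D) for n: n = V/(J*·D) = 86.2/(0.5483 × 2.693) = 58.378464 rev/s
rpm = 60·n = 3502.707860

rpm = 3502.71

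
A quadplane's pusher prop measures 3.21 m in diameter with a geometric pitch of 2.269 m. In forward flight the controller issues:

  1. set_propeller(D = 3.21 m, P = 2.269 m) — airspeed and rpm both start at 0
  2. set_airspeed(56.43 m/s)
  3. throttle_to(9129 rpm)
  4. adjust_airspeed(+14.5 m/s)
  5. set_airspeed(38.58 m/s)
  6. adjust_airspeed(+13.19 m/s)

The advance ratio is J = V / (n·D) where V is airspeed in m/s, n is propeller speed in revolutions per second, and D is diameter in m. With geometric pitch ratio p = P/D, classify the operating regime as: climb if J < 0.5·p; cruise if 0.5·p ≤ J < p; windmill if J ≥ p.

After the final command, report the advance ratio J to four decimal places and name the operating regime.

J = 0.1060, regime = climb

set_propeller: D = 3.21 m, P = 2.269 m (p = P/D = 0.706854); state ← (V=0, rpm=0)
set_airspeed(56.43): V ← 56.43 m/s
throttle_to(9129): rpm ← 9129
adjust_airspeed(+14.5): V ← 56.43 +14.5 = 70.93 m/s
set_airspeed(38.58): V ← 38.58 m/s
adjust_airspeed(+13.19): V ← 38.58 +13.19 = 51.77 m/s
final state: V = 51.77 m/s, rpm = 9129 → n = rpm/60 = 152.150000 rev/s
J = V / (n·D) = 51.77 / (152.150000 × 3.21) = 0.105999
regime bands: climb J<0.3534 | cruise [0.3534, 0.7069) | windmill J≥0.7069
J = 0.1060 → climb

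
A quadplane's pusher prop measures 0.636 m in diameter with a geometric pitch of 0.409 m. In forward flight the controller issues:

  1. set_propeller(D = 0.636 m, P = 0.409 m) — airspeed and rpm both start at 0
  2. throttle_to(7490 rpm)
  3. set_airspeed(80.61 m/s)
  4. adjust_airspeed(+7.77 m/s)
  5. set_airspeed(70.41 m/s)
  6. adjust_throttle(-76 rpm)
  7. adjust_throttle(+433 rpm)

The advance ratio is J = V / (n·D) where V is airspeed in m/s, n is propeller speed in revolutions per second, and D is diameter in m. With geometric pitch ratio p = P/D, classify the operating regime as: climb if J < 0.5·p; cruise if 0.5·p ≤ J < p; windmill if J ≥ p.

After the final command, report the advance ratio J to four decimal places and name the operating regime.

J = 0.8465, regime = windmill

set_propeller: D = 0.636 m, P = 0.409 m (p = P/D = 0.643082); state ← (V=0, rpm=0)
throttle_to(7490): rpm ← 7490
set_airspeed(80.61): V ← 80.61 m/s
adjust_airspeed(+7.77): V ← 80.61 +7.77 = 88.38 m/s
set_airspeed(70.41): V ← 70.41 m/s
adjust_throttle(-76): rpm ← 7490 -76 = 7414
adjust_throttle(+433): rpm ← 7414 +433 = 7847
final state: V = 70.41 m/s, rpm = 7847 → n = rpm/60 = 130.783333 rev/s
J = V / (n·D) = 70.41 / (130.783333 × 0.636) = 0.846496
regime bands: climb J<0.3215 | cruise [0.3215, 0.6431) | windmill J≥0.6431
J = 0.8465 → windmill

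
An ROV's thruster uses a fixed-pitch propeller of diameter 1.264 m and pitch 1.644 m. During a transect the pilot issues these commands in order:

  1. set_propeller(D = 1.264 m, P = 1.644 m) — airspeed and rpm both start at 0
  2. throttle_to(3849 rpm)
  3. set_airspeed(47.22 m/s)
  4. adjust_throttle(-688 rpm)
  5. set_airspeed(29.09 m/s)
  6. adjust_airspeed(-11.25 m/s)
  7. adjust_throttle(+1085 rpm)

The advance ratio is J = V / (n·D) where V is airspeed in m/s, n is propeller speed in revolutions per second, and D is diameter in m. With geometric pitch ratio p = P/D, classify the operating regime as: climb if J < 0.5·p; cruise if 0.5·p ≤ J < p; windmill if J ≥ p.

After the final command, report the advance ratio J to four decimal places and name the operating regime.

J = 0.1994, regime = climb

set_propeller: D = 1.264 m, P = 1.644 m (p = P/D = 1.300633); state ← (V=0, rpm=0)
throttle_to(3849): rpm ← 3849
set_airspeed(47.22): V ← 47.22 m/s
adjust_throttle(-688): rpm ← 3849 -688 = 3161
set_airspeed(29.09): V ← 29.09 m/s
adjust_airspeed(-11.25): V ← 29.09 -11.25 = 17.84 m/s
adjust_throttle(+1085): rpm ← 3161 +1085 = 4246
final state: V = 17.84 m/s, rpm = 4246 → n = rpm/60 = 70.766667 rev/s
J = V / (n·D) = 17.84 / (70.766667 × 1.264) = 0.199443
regime bands: climb J<0.6503 | cruise [0.6503, 1.3006) | windmill J≥1.3006
J = 0.1994 → climb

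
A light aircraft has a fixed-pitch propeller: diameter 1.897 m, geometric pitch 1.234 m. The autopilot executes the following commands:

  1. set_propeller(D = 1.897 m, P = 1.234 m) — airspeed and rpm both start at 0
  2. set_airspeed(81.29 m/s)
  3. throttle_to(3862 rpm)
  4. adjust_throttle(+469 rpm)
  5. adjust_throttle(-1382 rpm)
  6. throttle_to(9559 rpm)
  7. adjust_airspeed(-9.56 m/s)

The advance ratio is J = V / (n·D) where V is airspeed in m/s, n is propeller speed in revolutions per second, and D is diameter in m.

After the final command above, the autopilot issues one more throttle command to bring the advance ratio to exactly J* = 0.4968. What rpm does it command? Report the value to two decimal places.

set_propeller: D = 1.897 m, P = 1.234 m (p = P/D = 0.650501); state ← (V=0, rpm=0)
set_airspeed(81.29): V ← 81.29 m/s
throttle_to(3862): rpm ← 3862
adjust_throttle(+469): rpm ← 3862 +469 = 4331
adjust_throttle(-1382): rpm ← 4331 -1382 = 2949
throttle_to(9559): rpm ← 9559
adjust_airspeed(-9.56): V ← 81.29 -9.56 = 71.73 m/s
final state: V = 71.73 m/s, rpm = 9559 → n = rpm/60 = 159.316667 rev/s
target J* = 0.4968; solve J* = V/(n·D) for n: n = V/(J*·D) = 71.73/(0.4968 × 1.897) = 76.111786 rev/s
rpm = 60·n = 4566.707158

rpm = 4566.71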